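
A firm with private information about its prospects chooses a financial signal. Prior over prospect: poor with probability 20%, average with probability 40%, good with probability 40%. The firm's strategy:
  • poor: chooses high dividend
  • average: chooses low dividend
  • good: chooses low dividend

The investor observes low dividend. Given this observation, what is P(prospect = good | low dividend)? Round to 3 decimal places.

0.500

Apply Bayes' rule using the sender's strategy as the likelihood.
P(low dividend) = 0.2·0 + 0.4·1 + 0.4·1 = 0.8
P(good | low dividend) = (0.4·1) / 0.8 = 0.4 / 0.8 = 0.5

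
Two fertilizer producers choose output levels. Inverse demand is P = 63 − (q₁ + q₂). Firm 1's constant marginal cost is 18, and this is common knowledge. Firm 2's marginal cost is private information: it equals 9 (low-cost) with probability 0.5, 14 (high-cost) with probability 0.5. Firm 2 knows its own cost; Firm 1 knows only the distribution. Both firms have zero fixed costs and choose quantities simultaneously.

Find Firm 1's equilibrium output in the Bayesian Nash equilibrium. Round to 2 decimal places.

Type-c best response for Firm 2: q₂(c) = (63 − c)/2 − q₁/2.
Firm 1 maximizes expected profit; its first-order condition is 63 − 2q₁ − E[q₂] − 18 = 0.
Substituting E[q₂] and solving: E[c₂] = 11.5, so q₁ = (63 − 2·18 + 11.5)/3 = 12.8333.

12.83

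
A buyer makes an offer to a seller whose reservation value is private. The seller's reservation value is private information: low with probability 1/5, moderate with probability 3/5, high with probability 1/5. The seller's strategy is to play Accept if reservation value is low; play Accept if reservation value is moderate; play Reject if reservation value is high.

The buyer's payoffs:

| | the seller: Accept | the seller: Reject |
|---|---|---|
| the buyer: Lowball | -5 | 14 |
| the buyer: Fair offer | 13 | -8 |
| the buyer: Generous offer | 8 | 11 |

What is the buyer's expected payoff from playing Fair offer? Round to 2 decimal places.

E[Fair offer] = 1/5·13 + 3/5·13 + 1/5·(-8) = 13/5 + 39/5 + (-8/5) = 44/5

8.80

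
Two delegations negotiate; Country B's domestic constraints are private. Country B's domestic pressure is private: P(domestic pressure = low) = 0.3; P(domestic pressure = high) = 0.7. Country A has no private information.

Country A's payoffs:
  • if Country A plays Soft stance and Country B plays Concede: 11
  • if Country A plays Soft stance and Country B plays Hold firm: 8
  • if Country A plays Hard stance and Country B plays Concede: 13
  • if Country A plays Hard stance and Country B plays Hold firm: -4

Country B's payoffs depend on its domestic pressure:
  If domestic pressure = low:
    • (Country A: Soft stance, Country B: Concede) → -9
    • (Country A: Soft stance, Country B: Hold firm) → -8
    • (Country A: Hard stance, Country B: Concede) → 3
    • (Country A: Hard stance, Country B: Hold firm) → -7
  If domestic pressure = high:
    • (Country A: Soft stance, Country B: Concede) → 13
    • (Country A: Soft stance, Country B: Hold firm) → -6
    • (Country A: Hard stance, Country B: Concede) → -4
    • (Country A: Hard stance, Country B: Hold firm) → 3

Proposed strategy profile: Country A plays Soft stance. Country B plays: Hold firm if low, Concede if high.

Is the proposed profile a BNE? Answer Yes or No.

Country A plays Soft stance: E[Soft stance] = 0.3·(8) + 0.7·(11) = 10.1; E[Hard stance] = 7.9. Best-responding. ✓
Country B (domestic pressure low), facing Soft stance: Concede gives -9, Hold firm gives -8. Proposed Hold firm is best. ✓
Country B (domestic pressure high), facing Soft stance: Concede gives 13, Hold firm gives -6. Proposed Concede is best. ✓

Yes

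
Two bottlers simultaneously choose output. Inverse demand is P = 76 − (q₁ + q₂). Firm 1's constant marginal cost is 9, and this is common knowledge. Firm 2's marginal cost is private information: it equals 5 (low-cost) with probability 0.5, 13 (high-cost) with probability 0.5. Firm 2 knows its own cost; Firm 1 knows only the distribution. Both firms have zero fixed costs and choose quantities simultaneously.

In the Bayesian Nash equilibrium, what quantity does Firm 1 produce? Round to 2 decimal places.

Type-c best response for Firm 2: q₂(c) = (76 − c)/2 − q₁/2.
Firm 1 maximizes expected profit; its first-order condition is 76 − 2q₁ − E[q₂] − 9 = 0.
Substituting E[q₂] and solving: E[c₂] = 9, so q₁ = (76 − 2·9 + 9)/3 = 22.3333.

22.33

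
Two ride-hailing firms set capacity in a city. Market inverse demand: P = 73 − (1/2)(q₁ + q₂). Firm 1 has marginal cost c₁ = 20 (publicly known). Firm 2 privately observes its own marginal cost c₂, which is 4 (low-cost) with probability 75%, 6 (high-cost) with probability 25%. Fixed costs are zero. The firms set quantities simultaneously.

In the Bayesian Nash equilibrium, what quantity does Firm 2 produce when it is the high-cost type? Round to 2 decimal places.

Each type of Firm 2 best-responds to q₁; Firm 1 best-responds to the expected q₂ over Firm 2's types.
Firm 2 with cost c maximizes (73 − (1/2)(q₁+q₂) − c)·q₂, giving q₂(c) = (73 − c − (1/2)q₁).
E[c₂] = 0.75·4 + 0.25·6 = 4.5
Firm 1's FOC against E[q₂] yields q₁ = (73 − 2·20 + E[c₂])/(3/2) = (73 − 40 + 4.5)/(3/2) = 25.
q₂(high-cost) = (73 − 6 − (1/2)·25) = 54.5.

54.50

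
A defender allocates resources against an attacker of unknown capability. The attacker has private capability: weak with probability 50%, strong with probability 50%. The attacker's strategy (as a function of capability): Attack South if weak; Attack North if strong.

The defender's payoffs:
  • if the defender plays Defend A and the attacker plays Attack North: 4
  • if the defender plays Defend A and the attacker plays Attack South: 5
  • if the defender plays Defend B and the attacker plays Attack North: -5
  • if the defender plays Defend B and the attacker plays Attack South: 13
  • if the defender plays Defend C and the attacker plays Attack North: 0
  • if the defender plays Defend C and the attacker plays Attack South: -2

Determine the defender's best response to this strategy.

E[Defend A] = 0.5·(5) + 0.5·(4) = 4.5
E[Defend B] = 0.5·(13) + 0.5·(-5) = 4
E[Defend C] = 0.5·(-2) + 0.5·(0) = -1
Best response: Defend A (4.5 is the largest).

Defend A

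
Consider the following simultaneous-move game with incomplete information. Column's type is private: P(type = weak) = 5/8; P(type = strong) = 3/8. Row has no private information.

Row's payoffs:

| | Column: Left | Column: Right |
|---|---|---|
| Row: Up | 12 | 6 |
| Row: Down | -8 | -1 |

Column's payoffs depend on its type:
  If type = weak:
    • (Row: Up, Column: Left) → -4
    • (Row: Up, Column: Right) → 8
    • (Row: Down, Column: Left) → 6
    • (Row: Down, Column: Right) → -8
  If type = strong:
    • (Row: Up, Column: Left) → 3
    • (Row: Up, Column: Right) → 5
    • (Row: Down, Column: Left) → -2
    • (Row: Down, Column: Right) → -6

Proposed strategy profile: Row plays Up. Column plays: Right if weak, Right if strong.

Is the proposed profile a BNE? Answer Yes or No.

A profile is a BNE iff every type of every player is best-responding given beliefs about the other side.
Row plays Up: E[Up] = 5/8·(6) + 3/8·(6) = 6; E[Down] = -1. Best-responding. ✓
Column (type weak), facing Up: Left gives -4, Right gives 8. Proposed Right is best. ✓
Column (type strong), facing Up: Left gives 3, Right gives 5. Proposed Right is best. ✓

Yes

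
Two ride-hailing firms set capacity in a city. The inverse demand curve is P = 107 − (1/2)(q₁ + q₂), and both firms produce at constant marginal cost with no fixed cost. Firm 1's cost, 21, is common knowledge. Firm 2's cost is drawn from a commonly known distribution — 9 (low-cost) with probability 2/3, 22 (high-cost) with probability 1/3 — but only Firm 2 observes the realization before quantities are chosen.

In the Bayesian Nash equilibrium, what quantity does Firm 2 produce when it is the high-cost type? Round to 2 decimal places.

Type-c best response for Firm 2: q₂(c) = (107 − c) − q₁/2.
Firm 1 maximizes expected profit; its first-order condition is 107 − q₁ − (1/2)E[q₂] − 21 = 0.
Substituting E[q₂] and solving: E[c₂] = 13.3333, so q₁ = (107 − 2·21 + 13.3333)/(3/2) = 52.2222.
q₂(high-cost) = (107 − 22 − (1/2)·52.2222) = 58.8889.

58.89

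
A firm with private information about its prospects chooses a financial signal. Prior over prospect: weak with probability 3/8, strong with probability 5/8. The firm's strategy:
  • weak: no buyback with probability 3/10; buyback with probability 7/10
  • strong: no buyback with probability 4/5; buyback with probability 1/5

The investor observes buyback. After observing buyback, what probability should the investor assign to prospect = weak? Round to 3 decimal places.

0.677

P(buyback) = (3/8)·(7/10) + (5/8)·(1/5) = 31/80
P(weak | buyback) = ((3/8)·(7/10)) / (31/80) = (21/80) / (31/80) = 21/31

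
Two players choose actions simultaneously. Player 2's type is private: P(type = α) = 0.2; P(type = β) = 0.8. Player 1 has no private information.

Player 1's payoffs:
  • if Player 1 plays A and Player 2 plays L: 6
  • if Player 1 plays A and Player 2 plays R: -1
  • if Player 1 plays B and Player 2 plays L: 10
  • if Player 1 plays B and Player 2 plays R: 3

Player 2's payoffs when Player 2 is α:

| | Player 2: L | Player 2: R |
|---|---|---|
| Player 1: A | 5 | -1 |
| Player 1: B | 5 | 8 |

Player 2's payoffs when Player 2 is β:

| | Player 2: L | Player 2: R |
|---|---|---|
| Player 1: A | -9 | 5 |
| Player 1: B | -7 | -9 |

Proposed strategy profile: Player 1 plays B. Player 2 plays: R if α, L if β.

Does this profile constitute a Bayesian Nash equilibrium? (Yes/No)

Player 1 plays B: E[B] = 0.2·(3) + 0.8·(10) = 8.6; E[A] = 4.6. Best-responding. ✓
Player 2 (type α), facing B: L gives 5, R gives 8. Proposed R is best. ✓
Player 2 (type β), facing B: L gives -7, R gives -9. Proposed L is best. ✓

Yes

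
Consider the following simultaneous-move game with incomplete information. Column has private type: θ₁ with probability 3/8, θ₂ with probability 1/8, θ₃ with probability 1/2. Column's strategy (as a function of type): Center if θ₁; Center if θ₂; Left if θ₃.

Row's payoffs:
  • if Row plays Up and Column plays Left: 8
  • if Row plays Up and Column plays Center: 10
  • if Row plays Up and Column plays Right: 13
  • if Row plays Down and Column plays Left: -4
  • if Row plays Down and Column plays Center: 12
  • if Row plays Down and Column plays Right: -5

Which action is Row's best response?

Up

E[Up] = 3/8·(10) + 1/8·(10) + 1/2·(8) = 9
E[Down] = 3/8·(12) + 1/8·(12) + 1/2·(-4) = 4
Best response: Up (9 is the largest).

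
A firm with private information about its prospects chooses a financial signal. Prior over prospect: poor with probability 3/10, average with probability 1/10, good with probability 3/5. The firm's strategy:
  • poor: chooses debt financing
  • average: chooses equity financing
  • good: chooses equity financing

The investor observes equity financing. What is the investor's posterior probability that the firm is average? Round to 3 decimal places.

P(equity financing) = (3/10)·0 + (1/10)·1 + (3/5)·1 = 7/10
P(average | equity financing) = ((1/10)·1) / (7/10) = (1/10) / (7/10) = 1/7

0.143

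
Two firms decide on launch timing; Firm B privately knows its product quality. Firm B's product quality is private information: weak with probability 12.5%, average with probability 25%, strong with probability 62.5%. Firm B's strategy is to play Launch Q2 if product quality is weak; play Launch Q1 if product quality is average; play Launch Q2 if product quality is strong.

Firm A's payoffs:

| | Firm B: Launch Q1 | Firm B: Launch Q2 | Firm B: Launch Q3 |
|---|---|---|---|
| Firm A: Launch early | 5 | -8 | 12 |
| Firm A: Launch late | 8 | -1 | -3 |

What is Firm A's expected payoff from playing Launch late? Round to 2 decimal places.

E[Launch late] = 0.125·(-1) + 0.25·8 + 0.625·(-1) = (-0.125) + 2 + (-0.625) = 1.25

1.25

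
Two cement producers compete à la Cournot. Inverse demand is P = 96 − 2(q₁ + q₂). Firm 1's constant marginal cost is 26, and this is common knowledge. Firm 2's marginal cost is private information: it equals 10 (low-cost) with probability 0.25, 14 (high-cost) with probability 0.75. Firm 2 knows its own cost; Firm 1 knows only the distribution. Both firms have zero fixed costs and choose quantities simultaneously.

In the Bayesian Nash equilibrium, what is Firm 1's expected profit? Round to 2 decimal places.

180.50

Firm 2 with cost c maximizes (96 − 2(q₁+q₂) − c)·q₂, giving q₂(c) = (96 − c − 2q₁)/4.
E[c₂] = 0.25·10 + 0.75·14 = 13
Firm 1's FOC against E[q₂] yields q₁ = (96 − 2·26 + E[c₂])/6 = (96 − 52 + 13)/6 = 9.5.
E[P] = 96 − 2·(q₁ + E[q₂]) = 45; Firm 1's expected profit = (E[P] − 26)·q₁ = (45 − 26)·9.5 = 180.5.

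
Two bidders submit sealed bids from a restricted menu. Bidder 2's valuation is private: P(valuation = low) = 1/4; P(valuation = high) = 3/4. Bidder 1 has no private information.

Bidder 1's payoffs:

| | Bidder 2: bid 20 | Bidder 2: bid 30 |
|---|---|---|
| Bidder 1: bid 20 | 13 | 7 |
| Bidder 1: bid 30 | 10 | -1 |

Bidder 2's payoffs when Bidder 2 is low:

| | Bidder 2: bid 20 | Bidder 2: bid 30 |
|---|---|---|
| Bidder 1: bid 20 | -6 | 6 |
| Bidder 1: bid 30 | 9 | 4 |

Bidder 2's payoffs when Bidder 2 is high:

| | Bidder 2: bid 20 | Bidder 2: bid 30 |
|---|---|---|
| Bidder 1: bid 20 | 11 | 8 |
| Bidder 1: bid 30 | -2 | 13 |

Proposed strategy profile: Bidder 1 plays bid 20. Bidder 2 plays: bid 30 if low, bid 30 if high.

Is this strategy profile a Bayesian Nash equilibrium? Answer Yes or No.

No

A profile is a BNE iff every type of every player is best-responding given beliefs about the other side.
Bidder 1 plays bid 20: E[bid 20] = 1/4·(7) + 3/4·(7) = 7; E[bid 30] = -1. Best-responding. ✓
Bidder 2 (valuation low), facing bid 20: bid 20 gives -6, bid 30 gives 6. Proposed bid 30 is best. ✓
Bidder 2 (valuation high), facing bid 20: bid 20 gives 11, bid 30 gives 8. Proposed bid 30 is not best — profitable deviation exists. ✗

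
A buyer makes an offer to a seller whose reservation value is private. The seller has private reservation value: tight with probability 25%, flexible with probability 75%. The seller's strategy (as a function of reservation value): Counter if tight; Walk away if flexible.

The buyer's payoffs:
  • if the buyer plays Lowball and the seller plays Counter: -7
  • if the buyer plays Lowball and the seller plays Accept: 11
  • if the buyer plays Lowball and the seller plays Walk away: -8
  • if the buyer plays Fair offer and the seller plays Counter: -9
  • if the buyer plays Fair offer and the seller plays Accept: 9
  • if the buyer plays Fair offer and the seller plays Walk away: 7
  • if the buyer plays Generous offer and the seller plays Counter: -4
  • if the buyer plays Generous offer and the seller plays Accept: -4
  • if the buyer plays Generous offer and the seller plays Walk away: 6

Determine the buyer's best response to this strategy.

Generous offer

E[Lowball] = 0.25·(-7) + 0.75·(-8) = -7.75
E[Fair offer] = 0.25·(-9) + 0.75·(7) = 3
E[Generous offer] = 0.25·(-4) + 0.75·(6) = 3.5
Best response: Generous offer (3.5 is the largest).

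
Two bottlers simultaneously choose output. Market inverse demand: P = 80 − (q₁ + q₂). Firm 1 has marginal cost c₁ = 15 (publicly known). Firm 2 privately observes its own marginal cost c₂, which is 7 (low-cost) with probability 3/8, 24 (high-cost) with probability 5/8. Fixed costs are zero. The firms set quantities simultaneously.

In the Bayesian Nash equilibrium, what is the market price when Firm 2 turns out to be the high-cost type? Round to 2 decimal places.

40.73

Each type of Firm 2 best-responds to q₁; Firm 1 best-responds to the expected q₂ over Firm 2's types.
Firm 2 with cost c maximizes (80 − (q₁+q₂) − c)·q₂, giving q₂(c) = (80 − c − q₁)/2.
E[c₂] = 3/8·7 + 5/8·24 = 17.625
Firm 1's FOC against E[q₂] yields q₁ = (80 − 2·15 + E[c₂])/3 = (80 − 30 + 17.625)/3 = 22.5417.
q₂(high-cost) = 16.7292, so P = 80 − (22.5417 + 16.7292) = 40.7292.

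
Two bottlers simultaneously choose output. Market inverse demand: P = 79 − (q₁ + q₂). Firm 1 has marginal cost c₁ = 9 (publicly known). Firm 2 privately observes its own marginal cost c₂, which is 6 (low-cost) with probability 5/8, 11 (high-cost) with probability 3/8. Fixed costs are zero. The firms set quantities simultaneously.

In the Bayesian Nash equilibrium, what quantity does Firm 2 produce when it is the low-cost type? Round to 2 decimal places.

25.02

Each type of Firm 2 best-responds to q₁; Firm 1 best-responds to the expected q₂ over Firm 2's types.
Firm 2 with cost c maximizes (79 − (q₁+q₂) − c)·q₂, giving q₂(c) = (79 − c − q₁)/2.
E[c₂] = 5/8·6 + 3/8·11 = 7.875
Firm 1's FOC against E[q₂] yields q₁ = (79 − 2·9 + E[c₂])/3 = (79 − 18 + 7.875)/3 = 22.9583.
q₂(low-cost) = (79 − 6 − 22.9583)/2 = 25.0208.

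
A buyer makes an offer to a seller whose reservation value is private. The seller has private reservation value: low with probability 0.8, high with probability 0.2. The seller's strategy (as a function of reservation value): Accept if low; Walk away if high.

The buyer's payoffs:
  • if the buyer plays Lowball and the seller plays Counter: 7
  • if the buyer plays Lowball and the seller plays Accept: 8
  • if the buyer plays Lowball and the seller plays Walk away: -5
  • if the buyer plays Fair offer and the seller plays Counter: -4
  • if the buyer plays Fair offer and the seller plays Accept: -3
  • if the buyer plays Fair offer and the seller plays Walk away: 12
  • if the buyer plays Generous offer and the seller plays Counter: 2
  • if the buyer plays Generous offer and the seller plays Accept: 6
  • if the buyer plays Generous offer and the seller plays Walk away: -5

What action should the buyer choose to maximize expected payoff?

Lowball

E[Lowball] = 0.8·(8) + 0.2·(-5) = 5.4
E[Fair offer] = 0.8·(-3) + 0.2·(12) = 0
E[Generous offer] = 0.8·(6) + 0.2·(-5) = 3.8
Best response: Lowball (5.4 is the largest).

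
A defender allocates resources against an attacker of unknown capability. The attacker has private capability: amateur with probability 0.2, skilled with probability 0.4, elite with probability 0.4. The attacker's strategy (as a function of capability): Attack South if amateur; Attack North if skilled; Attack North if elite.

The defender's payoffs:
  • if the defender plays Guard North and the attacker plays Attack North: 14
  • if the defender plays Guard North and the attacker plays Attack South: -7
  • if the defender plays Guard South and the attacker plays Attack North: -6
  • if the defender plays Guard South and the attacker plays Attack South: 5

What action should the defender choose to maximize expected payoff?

Guard North

Compute the defender's expected payoff for each action, taking the expectation over the attacker's type.
E[Guard North] = 0.2·(-7) + 0.4·(14) + 0.4·(14) = 9.8
E[Guard South] = 0.2·(5) + 0.4·(-6) + 0.4·(-6) = -3.8
Best response: Guard North (9.8 is the largest).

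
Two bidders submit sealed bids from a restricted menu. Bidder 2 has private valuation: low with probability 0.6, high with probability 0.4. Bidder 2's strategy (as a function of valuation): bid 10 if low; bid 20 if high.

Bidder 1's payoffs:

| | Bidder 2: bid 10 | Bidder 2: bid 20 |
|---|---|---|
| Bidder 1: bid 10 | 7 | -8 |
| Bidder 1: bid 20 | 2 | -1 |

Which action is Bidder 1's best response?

E[bid 10] = 0.6·(7) + 0.4·(-8) = 1
E[bid 20] = 0.6·(2) + 0.4·(-1) = 0.8
Best response: bid 10 (1 is the largest).

bid 10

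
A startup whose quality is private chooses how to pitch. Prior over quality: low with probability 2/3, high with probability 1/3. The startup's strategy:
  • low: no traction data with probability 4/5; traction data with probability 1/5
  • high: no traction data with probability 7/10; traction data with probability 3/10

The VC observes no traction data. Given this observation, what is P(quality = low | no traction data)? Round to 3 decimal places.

P(no traction data) = (2/3)·(4/5) + (1/3)·(7/10) = 23/30
P(low | no traction data) = ((2/3)·(4/5)) / (23/30) = (8/15) / (23/30) = 16/23

0.696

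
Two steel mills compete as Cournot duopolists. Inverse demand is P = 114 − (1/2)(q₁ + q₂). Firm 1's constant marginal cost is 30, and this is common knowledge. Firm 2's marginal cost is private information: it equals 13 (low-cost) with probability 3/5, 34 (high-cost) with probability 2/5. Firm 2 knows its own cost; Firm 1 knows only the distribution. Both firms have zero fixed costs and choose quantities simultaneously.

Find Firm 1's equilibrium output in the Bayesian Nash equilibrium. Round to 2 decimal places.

50.27

Each type of Firm 2 best-responds to q₁; Firm 1 best-responds to the expected q₂ over Firm 2's types.
Firm 2 with cost c maximizes (114 − (1/2)(q₁+q₂) − c)·q₂, giving q₂(c) = (114 − c − (1/2)q₁).
E[c₂] = 3/5·13 + 2/5·34 = 21.4
Firm 1's FOC against E[q₂] yields q₁ = (114 − 2·30 + E[c₂])/(3/2) = (114 − 60 + 21.4)/(3/2) = 50.2667.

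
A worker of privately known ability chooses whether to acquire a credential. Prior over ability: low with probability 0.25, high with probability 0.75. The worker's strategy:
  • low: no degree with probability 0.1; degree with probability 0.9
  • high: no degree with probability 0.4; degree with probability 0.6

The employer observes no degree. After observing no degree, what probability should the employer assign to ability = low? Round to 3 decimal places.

0.077

Apply Bayes' rule using the sender's strategy as the likelihood.
P(no degree) = 0.25·0.1 + 0.75·0.4 = 0.325
P(low | no degree) = (0.25·0.1) / 0.325 = 0.025 / 0.325 = 0.0769231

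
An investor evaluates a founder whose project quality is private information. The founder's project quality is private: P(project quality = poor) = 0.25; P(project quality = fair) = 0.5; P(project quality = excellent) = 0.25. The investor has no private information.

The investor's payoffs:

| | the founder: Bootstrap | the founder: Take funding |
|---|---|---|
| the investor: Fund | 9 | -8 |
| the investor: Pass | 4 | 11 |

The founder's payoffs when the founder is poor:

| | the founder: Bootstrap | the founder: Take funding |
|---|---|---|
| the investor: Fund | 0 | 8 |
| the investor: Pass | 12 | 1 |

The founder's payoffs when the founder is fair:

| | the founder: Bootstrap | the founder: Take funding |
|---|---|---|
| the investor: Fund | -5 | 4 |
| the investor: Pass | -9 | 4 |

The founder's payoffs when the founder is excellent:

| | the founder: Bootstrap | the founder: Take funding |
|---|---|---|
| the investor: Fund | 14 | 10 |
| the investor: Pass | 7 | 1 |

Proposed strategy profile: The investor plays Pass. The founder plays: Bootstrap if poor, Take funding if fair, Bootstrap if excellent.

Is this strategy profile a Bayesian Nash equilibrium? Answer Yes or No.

Yes

The investor plays Pass: E[Pass] = 0.25·(4) + 0.5·(11) + 0.25·(4) = 7.5; E[Fund] = 0.5. Best-responding. ✓
The founder (project quality poor), facing Pass: Bootstrap gives 12, Take funding gives 1. Proposed Bootstrap is best. ✓
The founder (project quality fair), facing Pass: Bootstrap gives -9, Take funding gives 4. Proposed Take funding is best. ✓
The founder (project quality excellent), facing Pass: Bootstrap gives 7, Take funding gives 1. Proposed Bootstrap is best. ✓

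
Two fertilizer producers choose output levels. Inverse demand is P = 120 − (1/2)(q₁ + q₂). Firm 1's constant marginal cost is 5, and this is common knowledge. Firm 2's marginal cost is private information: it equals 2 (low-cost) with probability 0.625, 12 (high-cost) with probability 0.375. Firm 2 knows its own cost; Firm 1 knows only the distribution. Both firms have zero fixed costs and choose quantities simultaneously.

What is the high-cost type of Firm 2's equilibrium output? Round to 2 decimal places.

69.42

Type-c best response for Firm 2: q₂(c) = (120 − c) − q₁/2.
Firm 1 maximizes expected profit; its first-order condition is 120 − q₁ − (1/2)E[q₂] − 5 = 0.
Substituting E[q₂] and solving: E[c₂] = 5.75, so q₁ = (120 − 2·5 + 5.75)/(3/2) = 77.1667.
q₂(high-cost) = (120 − 12 − (1/2)·77.1667) = 69.4167.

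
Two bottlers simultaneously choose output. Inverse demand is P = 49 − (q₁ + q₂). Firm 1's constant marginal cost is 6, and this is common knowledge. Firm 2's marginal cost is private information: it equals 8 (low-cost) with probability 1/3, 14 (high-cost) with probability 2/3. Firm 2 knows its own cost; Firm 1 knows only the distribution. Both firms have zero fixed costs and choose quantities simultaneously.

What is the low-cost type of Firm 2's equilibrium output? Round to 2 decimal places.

Type-c best response for Firm 2: q₂(c) = (49 − c)/2 − q₁/2.
Firm 1 maximizes expected profit; its first-order condition is 49 − 2q₁ − E[q₂] − 6 = 0.
Substituting E[q₂] and solving: E[c₂] = 12, so q₁ = (49 − 2·6 + 12)/3 = 16.3333.
q₂(low-cost) = (49 − 8 − 16.3333)/2 = 12.3333.

12.33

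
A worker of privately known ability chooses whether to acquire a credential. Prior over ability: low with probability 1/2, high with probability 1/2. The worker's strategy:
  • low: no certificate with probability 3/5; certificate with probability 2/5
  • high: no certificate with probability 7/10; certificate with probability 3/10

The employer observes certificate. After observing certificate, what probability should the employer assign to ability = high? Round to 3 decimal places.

P(certificate) = (1/2)·(2/5) + (1/2)·(3/10) = 7/20
P(high | certificate) = ((1/2)·(3/10)) / (7/20) = (3/20) / (7/20) = 3/7

0.429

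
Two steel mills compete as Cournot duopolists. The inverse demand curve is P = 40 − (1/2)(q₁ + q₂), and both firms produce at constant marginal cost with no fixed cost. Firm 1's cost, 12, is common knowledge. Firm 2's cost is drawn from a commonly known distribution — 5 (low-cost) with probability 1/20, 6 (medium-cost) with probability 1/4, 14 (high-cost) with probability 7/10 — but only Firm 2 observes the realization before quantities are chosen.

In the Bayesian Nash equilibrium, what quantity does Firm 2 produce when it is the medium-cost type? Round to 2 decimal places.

24.82

Each type of Firm 2 best-responds to q₁; Firm 1 best-responds to the expected q₂ over Firm 2's types.
Firm 2 with cost c maximizes (40 − (1/2)(q₁+q₂) − c)·q₂, giving q₂(c) = (40 − c − (1/2)q₁).
E[c₂] = 1/20·5 + 1/4·6 + 7/10·14 = 11.55
Firm 1's FOC against E[q₂] yields q₁ = (40 − 2·12 + E[c₂])/(3/2) = (40 − 24 + 11.55)/(3/2) = 18.3667.
q₂(medium-cost) = (40 − 6 − (1/2)·18.3667) = 24.8167.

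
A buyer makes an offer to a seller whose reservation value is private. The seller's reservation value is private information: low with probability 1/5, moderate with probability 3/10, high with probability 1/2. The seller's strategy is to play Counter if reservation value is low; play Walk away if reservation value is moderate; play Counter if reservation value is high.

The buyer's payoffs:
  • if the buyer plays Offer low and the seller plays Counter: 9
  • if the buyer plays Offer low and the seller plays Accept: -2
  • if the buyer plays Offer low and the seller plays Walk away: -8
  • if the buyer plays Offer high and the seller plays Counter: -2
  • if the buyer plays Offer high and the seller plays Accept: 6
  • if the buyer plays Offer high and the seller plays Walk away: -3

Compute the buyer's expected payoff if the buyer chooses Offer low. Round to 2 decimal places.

3.90

E[Offer low] = 1/5·9 + 3/10·(-8) + 1/2·9 = 9/5 + (-12/5) + 9/2 = 39/10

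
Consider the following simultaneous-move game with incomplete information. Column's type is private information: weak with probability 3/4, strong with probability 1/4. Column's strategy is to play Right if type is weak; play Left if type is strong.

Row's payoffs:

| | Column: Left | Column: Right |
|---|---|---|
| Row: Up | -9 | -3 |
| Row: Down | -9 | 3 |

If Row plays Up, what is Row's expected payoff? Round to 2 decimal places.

-4.50

E[Up] = 3/4·(-3) + 1/4·(-9) = (-9/4) + (-9/4) = -9/2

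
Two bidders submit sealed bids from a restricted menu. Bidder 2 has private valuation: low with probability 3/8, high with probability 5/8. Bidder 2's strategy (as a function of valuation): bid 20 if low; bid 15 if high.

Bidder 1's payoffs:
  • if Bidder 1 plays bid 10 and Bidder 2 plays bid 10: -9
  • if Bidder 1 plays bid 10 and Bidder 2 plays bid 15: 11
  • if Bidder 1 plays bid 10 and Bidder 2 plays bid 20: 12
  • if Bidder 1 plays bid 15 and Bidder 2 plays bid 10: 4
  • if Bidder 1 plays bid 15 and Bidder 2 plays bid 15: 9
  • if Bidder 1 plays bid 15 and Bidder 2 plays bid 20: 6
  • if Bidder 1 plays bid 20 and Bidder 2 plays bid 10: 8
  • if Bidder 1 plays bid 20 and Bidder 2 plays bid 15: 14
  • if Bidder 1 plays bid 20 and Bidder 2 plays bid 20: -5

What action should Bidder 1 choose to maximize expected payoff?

Compute Bidder 1's expected payoff for each action, taking the expectation over Bidder 2's type.
E[bid 10] = 3/8·(12) + 5/8·(11) = 91/8
E[bid 15] = 3/8·(6) + 5/8·(9) = 63/8
E[bid 20] = 3/8·(-5) + 5/8·(14) = 55/8
Best response: bid 10 (91/8 is the largest).

bid 10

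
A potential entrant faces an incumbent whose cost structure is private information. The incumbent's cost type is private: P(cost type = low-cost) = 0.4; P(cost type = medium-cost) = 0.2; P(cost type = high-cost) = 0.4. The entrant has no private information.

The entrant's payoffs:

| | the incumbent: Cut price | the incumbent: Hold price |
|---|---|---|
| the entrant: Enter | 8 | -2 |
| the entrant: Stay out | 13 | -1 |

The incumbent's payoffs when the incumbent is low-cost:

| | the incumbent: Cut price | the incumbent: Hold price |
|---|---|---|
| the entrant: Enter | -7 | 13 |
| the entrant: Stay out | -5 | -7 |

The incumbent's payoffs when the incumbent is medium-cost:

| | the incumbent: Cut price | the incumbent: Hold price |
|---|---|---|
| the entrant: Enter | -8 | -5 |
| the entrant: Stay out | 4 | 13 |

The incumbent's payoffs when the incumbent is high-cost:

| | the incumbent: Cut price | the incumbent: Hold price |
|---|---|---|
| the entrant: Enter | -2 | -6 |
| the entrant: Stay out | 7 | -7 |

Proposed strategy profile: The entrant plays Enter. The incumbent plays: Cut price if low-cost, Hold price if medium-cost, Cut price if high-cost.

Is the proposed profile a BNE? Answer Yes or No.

No

A profile is a BNE iff every type of every player is best-responding given beliefs about the other side.
The entrant plays Enter: E[Enter] = 0.4·(8) + 0.2·(-2) + 0.4·(8) = 6; E[Stay out] = 10.2. Not best-responding. ✗
The incumbent (cost type low-cost), facing Enter: Cut price gives -7, Hold price gives 13. Proposed Cut price is not best — profitable deviation exists. ✗
The incumbent (cost type medium-cost), facing Enter: Cut price gives -8, Hold price gives -5. Proposed Hold price is best. ✓
The incumbent (cost type high-cost), facing Enter: Cut price gives -2, Hold price gives -6. Proposed Cut price is best. ✓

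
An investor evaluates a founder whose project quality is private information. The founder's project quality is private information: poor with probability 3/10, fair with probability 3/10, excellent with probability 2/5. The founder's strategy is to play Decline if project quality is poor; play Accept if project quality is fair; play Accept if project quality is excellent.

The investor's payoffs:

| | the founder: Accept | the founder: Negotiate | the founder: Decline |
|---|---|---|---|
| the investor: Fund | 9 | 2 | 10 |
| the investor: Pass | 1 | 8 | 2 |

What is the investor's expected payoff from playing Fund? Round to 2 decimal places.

9.30

E[Fund] = 3/10·10 + 3/10·9 + 2/5·9 = 3 + 27/10 + 18/5 = 93/10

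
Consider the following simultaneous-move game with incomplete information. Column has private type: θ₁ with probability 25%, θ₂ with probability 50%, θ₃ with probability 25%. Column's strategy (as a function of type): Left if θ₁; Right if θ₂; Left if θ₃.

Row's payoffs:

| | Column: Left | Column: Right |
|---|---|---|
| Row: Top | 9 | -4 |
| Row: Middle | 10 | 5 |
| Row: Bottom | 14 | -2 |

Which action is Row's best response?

Middle

E[Top] = 0.25·(9) + 0.5·(-4) + 0.25·(9) = 2.5
E[Middle] = 0.25·(10) + 0.5·(5) + 0.25·(10) = 7.5
E[Bottom] = 0.25·(14) + 0.5·(-2) + 0.25·(14) = 6
Best response: Middle (7.5 is the largest).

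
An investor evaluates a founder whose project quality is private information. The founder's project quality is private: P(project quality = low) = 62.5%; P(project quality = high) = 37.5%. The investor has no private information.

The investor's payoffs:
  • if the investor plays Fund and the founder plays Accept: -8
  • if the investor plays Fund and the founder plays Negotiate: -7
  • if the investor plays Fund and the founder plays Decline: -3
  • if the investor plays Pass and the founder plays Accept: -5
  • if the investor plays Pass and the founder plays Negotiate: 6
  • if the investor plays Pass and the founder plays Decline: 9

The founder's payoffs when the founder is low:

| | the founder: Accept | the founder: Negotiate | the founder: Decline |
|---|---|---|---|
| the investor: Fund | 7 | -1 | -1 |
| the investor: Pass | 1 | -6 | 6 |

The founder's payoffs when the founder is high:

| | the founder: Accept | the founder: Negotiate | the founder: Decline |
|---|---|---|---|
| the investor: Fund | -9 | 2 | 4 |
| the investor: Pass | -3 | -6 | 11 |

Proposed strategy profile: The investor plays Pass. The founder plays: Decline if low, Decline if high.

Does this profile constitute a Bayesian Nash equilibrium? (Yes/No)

A profile is a BNE iff every type of every player is best-responding given beliefs about the other side.
The investor plays Pass: E[Pass] = 0.625·(9) + 0.375·(9) = 9; E[Fund] = -3. Best-responding. ✓
The founder (project quality low), facing Pass: Accept gives 1, Negotiate gives -6, Decline gives 6. Proposed Decline is best. ✓
The founder (project quality high), facing Pass: Accept gives -3, Negotiate gives -6, Decline gives 11. Proposed Decline is best. ✓

Yes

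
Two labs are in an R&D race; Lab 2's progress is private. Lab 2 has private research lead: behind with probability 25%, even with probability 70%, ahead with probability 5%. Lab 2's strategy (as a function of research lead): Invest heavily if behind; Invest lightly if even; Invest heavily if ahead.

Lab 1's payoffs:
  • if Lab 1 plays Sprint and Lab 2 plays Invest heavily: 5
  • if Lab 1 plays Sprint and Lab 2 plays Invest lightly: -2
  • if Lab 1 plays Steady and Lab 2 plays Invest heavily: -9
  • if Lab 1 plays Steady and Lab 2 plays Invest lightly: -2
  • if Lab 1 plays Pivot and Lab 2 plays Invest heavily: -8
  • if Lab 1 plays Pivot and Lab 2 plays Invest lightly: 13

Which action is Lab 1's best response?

E[Sprint] = 0.25·(5) + 0.7·(-2) + 0.05·(5) = 0.1
E[Steady] = 0.25·(-9) + 0.7·(-2) + 0.05·(-9) = -4.1
E[Pivot] = 0.25·(-8) + 0.7·(13) + 0.05·(-8) = 6.7
Best response: Pivot (6.7 is the largest).

Pivot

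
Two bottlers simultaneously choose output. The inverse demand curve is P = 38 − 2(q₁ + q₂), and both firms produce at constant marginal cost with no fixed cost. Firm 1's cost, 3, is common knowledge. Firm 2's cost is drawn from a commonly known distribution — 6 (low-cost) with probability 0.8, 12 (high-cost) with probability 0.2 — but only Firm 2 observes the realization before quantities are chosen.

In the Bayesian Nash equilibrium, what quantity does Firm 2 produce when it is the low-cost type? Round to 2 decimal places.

4.73

Type-c best response for Firm 2: q₂(c) = (38 − c)/4 − q₁/2.
Firm 1 maximizes expected profit; its first-order condition is 38 − 4q₁ − 2E[q₂] − 3 = 0.
Substituting E[q₂] and solving: E[c₂] = 7.2, so q₁ = (38 − 2·3 + 7.2)/6 = 6.53333.
q₂(low-cost) = (38 − 6 − 2·6.53333)/4 = 4.73333.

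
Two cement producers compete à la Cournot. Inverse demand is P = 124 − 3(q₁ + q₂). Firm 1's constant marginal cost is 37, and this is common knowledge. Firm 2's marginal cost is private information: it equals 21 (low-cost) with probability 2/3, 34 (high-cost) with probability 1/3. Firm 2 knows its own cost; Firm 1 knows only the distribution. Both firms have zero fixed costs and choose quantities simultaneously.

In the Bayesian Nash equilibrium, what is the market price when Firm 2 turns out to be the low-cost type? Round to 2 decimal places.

59.94

Type-c best response for Firm 2: q₂(c) = (124 − c)/6 − q₁/2.
Firm 1 maximizes expected profit; its first-order condition is 124 − 6q₁ − 3E[q₂] − 37 = 0.
Substituting E[q₂] and solving: E[c₂] = 25.3333, so q₁ = (124 − 2·37 + 25.3333)/9 = 8.37037.
q₂(low-cost) = 12.9815, so P = 124 − 3·(8.37037 + 12.9815) = 59.9444.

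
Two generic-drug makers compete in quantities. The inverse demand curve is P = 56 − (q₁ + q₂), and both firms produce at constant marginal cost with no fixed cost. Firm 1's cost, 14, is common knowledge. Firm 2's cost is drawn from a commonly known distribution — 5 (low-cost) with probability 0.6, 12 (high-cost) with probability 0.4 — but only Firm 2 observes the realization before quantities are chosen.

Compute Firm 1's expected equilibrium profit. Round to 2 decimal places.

142.40

Firm 2 with cost c maximizes (56 − (q₁+q₂) − c)·q₂, giving q₂(c) = (56 − c − q₁)/2.
E[c₂] = 0.6·5 + 0.4·12 = 7.8
Firm 1's FOC against E[q₂] yields q₁ = (56 − 2·14 + E[c₂])/3 = (56 − 28 + 7.8)/3 = 11.9333.
E[P] = 56 − (q₁ + E[q₂]) = 25.9333; Firm 1's expected profit = (E[P] − 14)·q₁ = (25.9333 − 14)·11.9333 = 142.404.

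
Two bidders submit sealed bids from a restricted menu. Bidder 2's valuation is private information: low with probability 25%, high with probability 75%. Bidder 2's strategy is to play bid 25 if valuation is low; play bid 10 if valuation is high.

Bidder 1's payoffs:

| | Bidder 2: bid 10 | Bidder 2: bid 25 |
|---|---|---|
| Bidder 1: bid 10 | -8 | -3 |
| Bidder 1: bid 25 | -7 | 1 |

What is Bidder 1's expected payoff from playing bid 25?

-5

E[bid 25] = 0.25·1 + 0.75·(-7) = 0.25 + (-5.25) = -5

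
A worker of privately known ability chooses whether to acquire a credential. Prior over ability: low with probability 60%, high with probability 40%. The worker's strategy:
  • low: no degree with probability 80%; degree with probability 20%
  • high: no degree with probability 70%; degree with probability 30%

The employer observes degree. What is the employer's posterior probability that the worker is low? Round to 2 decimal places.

0.50

P(degree) = 0.6·0.2 + 0.4·0.3 = 0.24
P(low | degree) = (0.6·0.2) / 0.24 = 0.12 / 0.24 = 0.5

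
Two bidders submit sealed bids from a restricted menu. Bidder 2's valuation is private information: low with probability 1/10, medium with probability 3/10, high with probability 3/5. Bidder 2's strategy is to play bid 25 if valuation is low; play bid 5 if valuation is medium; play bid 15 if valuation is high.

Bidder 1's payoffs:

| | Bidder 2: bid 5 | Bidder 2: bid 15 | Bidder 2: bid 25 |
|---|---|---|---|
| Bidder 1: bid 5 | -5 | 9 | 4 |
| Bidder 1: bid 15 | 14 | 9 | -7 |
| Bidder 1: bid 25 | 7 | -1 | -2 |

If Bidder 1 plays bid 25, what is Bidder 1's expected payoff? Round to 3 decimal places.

1.300

Take the expectation over Bidder 2's valuation, weighting each type's action by its prior probability.
E[bid 25] = 1/10·(-2) + 3/10·7 + 3/5·(-1) = (-1/5) + 21/10 + (-3/5) = 13/10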